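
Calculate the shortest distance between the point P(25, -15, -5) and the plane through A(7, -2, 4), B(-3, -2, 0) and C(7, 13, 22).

3√65/65

AB = (-10, 0, -4) and AC = (0, 15, 18), so a normal is n = AB × AC = (60, 180, -150).
Then n·(25, -15, -5) - (-540) = 90.
|n| = √(3600 + 32400 + 22500) = 30√65, so the distance is |90|/(30√65) = 3/√65.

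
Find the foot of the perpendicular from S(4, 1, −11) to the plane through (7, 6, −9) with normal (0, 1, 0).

The perpendicular from S has direction n = (0, 1, 0): r = (4, 1, −11) + λ(0, 1, 0).
Substitute into the plane: n·(S + λn) = 6 gives 1 + 1λ = 6, so λ = 5.
Foot = (4, 1, −11) + 5·(0, 1, 0) = (4, 6, −11).

(4, 6, -11)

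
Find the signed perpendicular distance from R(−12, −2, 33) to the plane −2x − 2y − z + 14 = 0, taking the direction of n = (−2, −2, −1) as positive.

n·R − (-14) = 9.
|n| = 3, so the signed distance is 9/3 = 3.

3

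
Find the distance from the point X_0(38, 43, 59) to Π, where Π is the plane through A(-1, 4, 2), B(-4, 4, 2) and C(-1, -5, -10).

AB = (-3, 0, 0) and AC = (0, -9, -12), so a normal is n = AB × AC = (0, -36, 27).
n = (0, -36, 27); n·P − (-90) = 135; |n| = 45; distance = 135/45 = 3.

3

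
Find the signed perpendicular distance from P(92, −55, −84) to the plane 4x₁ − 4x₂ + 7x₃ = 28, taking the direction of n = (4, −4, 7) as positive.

-28/9

n·P − 28 = -28.
|n| = 9, so the signed distance is -28/9.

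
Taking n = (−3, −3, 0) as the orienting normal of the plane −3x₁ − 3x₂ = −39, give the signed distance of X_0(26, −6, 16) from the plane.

n·X_0 − (-39) = -21.
|n| = 3√2, so the signed distance is -7/√2.

-7/√2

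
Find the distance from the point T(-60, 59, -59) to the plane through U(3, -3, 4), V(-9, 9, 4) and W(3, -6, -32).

3

UV = (-12, 12, 0) and UW = (0, -3, -36), so a normal is n = UV × UW = (-432, -432, 36).
Then n·(-60, 59, -59) - 144 = -1836.
|n| = √(186624 + 186624 + 1296) = 612, so the distance is |-1836|/612 = 3.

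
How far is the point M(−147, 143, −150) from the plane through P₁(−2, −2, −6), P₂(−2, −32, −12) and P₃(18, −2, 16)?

P₁P₂ = (0, −30, −6) and P₁P₃ = (20, 0, 22), so a normal is n = P₁P₂ × P₁P₃ = (−660, −120, 600).
n = (−660, −120, 600); n·P − (-2040) = -8100; |n| = 900; distance = 8100/900 = 9.

9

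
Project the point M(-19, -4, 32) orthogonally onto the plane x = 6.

The perpendicular from M has direction n = (1, 0, 0): r = (-19, -4, 32) + t(1, 0, 0).
Substitute into the plane: n·(M + tn) = 6 gives -19 + 1t = 6, so t = 25.
Foot = (-19, -4, 32) + 25·(1, 0, 0) = (6, -4, 32).

(6, -4, 32)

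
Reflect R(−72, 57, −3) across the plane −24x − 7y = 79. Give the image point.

With n = (−24, −7, 0), the signed offset is (n·R − 79)/|n|² = 1250/625 = 2.
R' = R − 2t·n = (−72, 57, −3) − 4·(−24, −7, 0) = (24, 85, −3).

(24, 85, -3)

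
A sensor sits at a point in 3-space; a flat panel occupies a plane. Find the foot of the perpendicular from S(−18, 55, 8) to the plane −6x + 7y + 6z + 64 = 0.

The perpendicular from S has direction n = (−6, 7, 6): r = (−18, 55, 8) + μ(−6, 7, 6).
Substitute into the plane: n·(S + μn) = -64 gives 541 + 121μ = -64, so μ = -5.
Foot = (−18, 55, 8) + (-5)·(−6, 7, 6) = (12, 20, −22).

(12, 20, -22)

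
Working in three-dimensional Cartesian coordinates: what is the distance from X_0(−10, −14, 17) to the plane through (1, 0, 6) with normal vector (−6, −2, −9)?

The plane has equation n·(r − (1, 0, 6)) = 0, i.e. n·r = -60.
n = (−6, −2, −9); n·P − (-60) = -5; |n| = 11; distance = 5/11.

5/11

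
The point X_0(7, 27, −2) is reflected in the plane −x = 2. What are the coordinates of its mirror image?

n = (−1, 0, 0), |n|² = 1, n·X_0 − 2 = -9, so t = -9/1 = -9.
Foot F = X_0 − (-9)·n = (−2, 27, −2); the reflection is 2F − X_0 = (−11, 27, −2).

(-11, 27, -2)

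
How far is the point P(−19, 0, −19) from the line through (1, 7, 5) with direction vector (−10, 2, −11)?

Direction vector d = (−10, 2, −11).
AP = (−20, −7, −24), and AP × d = (125, 20, −110).
|AP × d|² = 28125 and |d|² = 225, so the distance is √(28125/225) = √125 = 5√5.

5√5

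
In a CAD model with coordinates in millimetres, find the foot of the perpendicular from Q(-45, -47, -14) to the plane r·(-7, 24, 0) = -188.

(-52, -23, -14)

The perpendicular from Q has direction n = (-7, 24, 0): r = (-45, -47, -14) + λ(-7, 24, 0).
Substitute into the plane: n·(Q + λn) = -188 gives -813 + 625λ = -188, so λ = 1.
Foot = (-45, -47, -14) + 1·(-7, 24, 0) = (-52, -23, -14).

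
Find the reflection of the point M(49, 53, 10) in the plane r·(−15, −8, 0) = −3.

(-71, -11, 10)

With n = (−15, −8, 0), the signed offset is (n·M − (-3))/|n|² = -1156/289 = -4.
M' = M − 2t·n = (49, 53, 10) − (-8)·(−15, −8, 0) = (−71, −11, 10).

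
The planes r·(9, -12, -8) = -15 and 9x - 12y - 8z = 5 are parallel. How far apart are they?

20/17

Both planes have normal n = (9, -12, -8), |n| = 17. Any point on the first plane is at distance |5 − (-15)|/|n| = 20/17 from the second.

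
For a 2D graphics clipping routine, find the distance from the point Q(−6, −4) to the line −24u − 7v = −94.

The normal to the line is n = (−24, −7) with |n| = 25.
|n·Q − (-94)| = |172 − (-94)| = 266, so the distance is 266/25.

266/25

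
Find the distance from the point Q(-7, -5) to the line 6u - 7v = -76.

69√85/85

d = |6·(-7) + (-7)·(-5) − (-76)| / √(36 + 49) = |69|/√85 = 69/√85.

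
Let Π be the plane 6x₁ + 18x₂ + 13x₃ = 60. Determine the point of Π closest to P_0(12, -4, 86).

(0, -40, 60)

n = (6, 18, 13), |n|² = 529, and n·P_0 − 60 = 1058.
t = 1058/529 = 2, so the foot is P_0 − t·n = (12, -4, 86) − 2·(6, 18, 13) = (0, -40, 60).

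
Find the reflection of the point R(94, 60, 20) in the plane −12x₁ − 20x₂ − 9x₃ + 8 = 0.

(-2, -100, -52)

n = (−12, −20, −9), |n|² = 625, n·R − (-8) = -2500, so t = -2500/625 = -4.
Foot F = R − (-4)·n = (46, −20, −16); the reflection is 2F − R = (−2, −100, −52).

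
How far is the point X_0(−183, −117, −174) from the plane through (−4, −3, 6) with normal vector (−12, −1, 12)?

The plane has equation n·(r − (−4, −3, 6)) = 0, i.e. n·r = 123.
Then n·(−183, −117, −174) − 123 = 102.
|n| = √(144 + 1 + 144) = 17, so the distance is |102|/17 = 6.

6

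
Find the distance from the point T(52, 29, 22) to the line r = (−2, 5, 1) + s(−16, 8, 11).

6√97

Direction vector d = (−16, 8, 11).
AP = (54, 24, 21); AP·d = -441, |AP|² = 3933, |d|² = 441.
distance² = |AP|² − (AP·d)²/|d|² = 3933 − 194481/441 = 3492, so the distance is 6√97.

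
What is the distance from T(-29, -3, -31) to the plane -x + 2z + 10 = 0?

23√5/5

Normal vector n = (-1, 0, 2), and n·(-29, -3, -31) - (-10) = -23.
|n| = √(1 + 0 + 4) = √5, so the distance is |-23|/√5 = 23√5/5.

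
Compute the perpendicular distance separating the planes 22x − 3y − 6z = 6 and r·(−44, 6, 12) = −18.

3/23

Divide the second equation by -2 to match normals: 22x − 3y − 6z = 9.
With common normal n = (22, −3, −6) (|n| = 23), the distance is |6 − 9|/|n| = 3/23.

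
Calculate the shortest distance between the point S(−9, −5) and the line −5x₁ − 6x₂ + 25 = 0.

100/√61

d = |(-5)·(-9) + (-6)·(-5) − (-25)| / √(25 + 36) = |100|/√61 = 100/√61.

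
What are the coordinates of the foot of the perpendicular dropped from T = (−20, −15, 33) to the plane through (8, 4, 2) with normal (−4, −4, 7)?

n = (−4, −4, 7), |n|² = 81, and n·T − (-34) = 405.
t = 405/81 = 5, so the foot is T − t·n = (−20, −15, 33) − 5·(−4, −4, 7) = (0, 5, −2).

(0, 5, -2)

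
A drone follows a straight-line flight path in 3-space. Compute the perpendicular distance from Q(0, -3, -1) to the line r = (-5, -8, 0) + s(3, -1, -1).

2√10

Direction vector d = (3, -1, -1).
AP = (5, 5, -1), and AP × d = (-6, 2, -20).
|AP × d|² = 440 and |d|² = 11, so the distance is √(440/11) = √40 = 2√10.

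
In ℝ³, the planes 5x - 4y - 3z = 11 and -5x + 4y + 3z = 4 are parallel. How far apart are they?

Divide the second equation by -1 to match normals: 5x - 4y - 3z = -4.
Both planes have normal n = (5, -4, -3), |n| = 5√2. Any point on the first plane is at distance |(-4) − 11|/|n| = 15/(5√2) = 3/√2 from the second.

3/√2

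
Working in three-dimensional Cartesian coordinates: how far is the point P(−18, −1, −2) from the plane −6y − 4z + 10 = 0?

Normal vector n = (0, −6, −4), and n·(−18, −1, −2) − (−10) = 24.
|n| = √(0 + 36 + 16) = 2√13, so the distance is |24|/(2√13) = 12/√13.

12/√13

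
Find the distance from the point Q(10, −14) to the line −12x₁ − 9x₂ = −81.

29/5

The normal to the line is n = (−12, −9) with |n| = 15.
|n·Q − (-81)| = |6 − (-81)| = 87, so the distance is 87/15 = 29/5.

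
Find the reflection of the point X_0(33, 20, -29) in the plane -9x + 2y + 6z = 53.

(-39, 36, 19)

With n = (-9, 2, 6), the signed offset is (n·X_0 − 53)/|n|² = -484/121 = -4.
X_0' = X_0 − 2t·n = (33, 20, -29) − (-8)·(-9, 2, 6) = (-39, 36, 19).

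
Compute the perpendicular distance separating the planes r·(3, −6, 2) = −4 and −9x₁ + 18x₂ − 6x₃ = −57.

Divide the second equation by -3 to match normals: 3x₁ − 6x₂ + 2x₃ = 19.
Both planes have normal n = (3, −6, 2), |n| = 7. Any point on the first plane is at distance |19 − (-4)|/|n| = 23/7 from the second.

23/7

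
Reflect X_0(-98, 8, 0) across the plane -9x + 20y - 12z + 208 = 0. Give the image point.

With n = (-9, 20, -12), the signed offset is (n·X_0 − (-208))/|n|² = 1250/625 = 2.
X_0' = X_0 − 2t·n = (-98, 8, 0) − 4·(-9, 20, -12) = (-62, -72, 48).

(-62, -72, 48)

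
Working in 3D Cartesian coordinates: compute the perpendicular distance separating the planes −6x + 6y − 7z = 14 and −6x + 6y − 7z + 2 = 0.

16/11

Both planes have normal n = (−6, 6, −7), |n| = 11. Any point on the first plane is at distance |(-2) − 14|/|n| = 16/11 from the second.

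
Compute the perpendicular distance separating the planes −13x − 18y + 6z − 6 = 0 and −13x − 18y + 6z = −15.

21/23

With common normal n = (−13, −18, 6) (|n| = 23), the distance is |6 − (-15)|/|n| = 21/23.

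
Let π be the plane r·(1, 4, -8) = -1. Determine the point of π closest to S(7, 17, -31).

n = (1, 4, -8), |n|² = 81, and n·S − (-1) = 324.
t = 324/81 = 4, so the foot is S − t·n = (7, 17, -31) − 4·(1, 4, -8) = (3, 1, 1).

(3, 1, 1)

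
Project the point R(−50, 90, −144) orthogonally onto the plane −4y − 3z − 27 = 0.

(-50, 486/5, -693/5)

The perpendicular from R has direction n = (0, −4, −3): r = (−50, 90, −144) + t(0, −4, −3).
Substitute into the plane: n·(R + tn) = 27 gives 72 + 25t = 27, so t = -9/5.
Foot = (−50, 90, −144) + (-9/5)·(0, −4, −3) = (−50, 486/5, −693/5).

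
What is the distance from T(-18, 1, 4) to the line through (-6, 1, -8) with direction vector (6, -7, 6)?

Direction vector d = (6, -7, 6).
AP = (-12, 0, 12), and AP × d = (84, 144, 84).
|AP × d|² = 34848 and |d|² = 121, so the distance is √(34848/121) = √288 = 12√2.

12√2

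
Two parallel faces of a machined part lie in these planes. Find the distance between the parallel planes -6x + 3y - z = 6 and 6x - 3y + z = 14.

20/√46

Divide the second equation by -1 to match normals: -6x + 3y - z = -14.
Both planes have normal n = (-6, 3, -1), |n| = √46. Any point on the first plane is at distance |(-14) − 6|/|n| = 20/√46 = 10√46/23 from the second.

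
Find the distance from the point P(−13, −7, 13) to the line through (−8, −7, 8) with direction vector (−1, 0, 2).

Direction vector d = (−1, 0, 2).
AP = (−5, 0, 5); AP·d = 15, |AP|² = 50, |d|² = 5.
distance² = |AP|² − (AP·d)²/|d|² = 50 − 225/5 = 5, so the distance is √5.

√5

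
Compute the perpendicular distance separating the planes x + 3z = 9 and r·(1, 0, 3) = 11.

2/√10

With common normal n = (1, 0, 3) (|n| = √10), the distance is |9 − 11|/|n| = 2/√10 = √10/5.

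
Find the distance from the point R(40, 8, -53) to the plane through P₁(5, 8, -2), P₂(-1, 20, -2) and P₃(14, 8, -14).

13√29/29

P₁P₂ = (-6, 12, 0) and P₁P₃ = (9, 0, -12), so a normal is n = P₁P₂ × P₁P₃ = (-144, -72, -108).
Then n·(40, 8, -53) - (-1080) = 468.
|n| = √(20736 + 5184 + 11664) = 36√29, so the distance is |468|/(36√29) = 13/√29.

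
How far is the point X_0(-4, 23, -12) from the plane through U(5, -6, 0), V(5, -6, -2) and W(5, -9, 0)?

9

UV = (0, 0, -2) and UW = (0, -3, 0), so a normal is n = UV × UW = (-6, 0, 0).
n = (-6, 0, 0); n·P − (-30) = 54; |n| = 6; distance = 54/6 = 9.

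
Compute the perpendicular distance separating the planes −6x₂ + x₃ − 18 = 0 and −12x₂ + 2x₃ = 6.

15/√37

Divide the second equation by 2 to match normals: −6x₂ + x₃ = 3.
Both planes have normal n = (0, −6, 1), |n| = √37. Any point on the first plane is at distance |3 − 18|/|n| = 15/√37 = 15√37/37 from the second.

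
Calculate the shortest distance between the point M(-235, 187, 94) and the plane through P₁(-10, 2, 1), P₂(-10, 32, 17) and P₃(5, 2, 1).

P₁P₂ = (0, 30, 16) and P₁P₃ = (15, 0, 0), so a normal is n = P₁P₂ × P₁P₃ = (0, 240, -450).
d = |240·187 + (-450)·94 − 30| / √(0 + 57600 + 202500) = |2550| / 510 = 5.

5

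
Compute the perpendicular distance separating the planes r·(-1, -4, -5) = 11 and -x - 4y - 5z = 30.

With common normal n = (-1, -4, -5) (|n| = √42), the distance is |11 − 30|/|n| = 19/√42 = 19√42/42.

19√42/42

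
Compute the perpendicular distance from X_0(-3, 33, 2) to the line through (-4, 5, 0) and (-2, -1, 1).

√133

A direction vector is d = (2, -6, 1).
AP = (1, 28, 2); AP·d = -164, |AP|² = 789, |d|² = 41.
distance² = |AP|² − (AP·d)²/|d|² = 789 − 26896/41 = 133, so the distance is √133.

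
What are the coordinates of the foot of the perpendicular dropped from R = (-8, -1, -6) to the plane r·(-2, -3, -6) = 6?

The perpendicular from R has direction n = (-2, -3, -6): r = (-8, -1, -6) + t(-2, -3, -6).
Substitute into the plane: n·(R + tn) = 6 gives 55 + 49t = 6, so t = -1.
Foot = (-8, -1, -6) + (-1)·(-2, -3, -6) = (-6, 2, 0).

(-6, 2, 0)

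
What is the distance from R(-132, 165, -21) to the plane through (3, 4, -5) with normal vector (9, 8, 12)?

7

The plane has equation n·(r − (3, 4, -5)) = 0, i.e. n·r = -1.
n = (9, 8, 12); n·P − (-1) = -119; |n| = 17; distance = 119/17 = 7.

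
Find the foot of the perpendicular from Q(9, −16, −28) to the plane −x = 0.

(0, -16, -28)

n = (−1, 0, 0), |n|² = 1, and n·Q − 0 = -9.
t = -9/1 = -9, so the foot is Q − t·n = (9, −16, −28) − (-9)·(−1, 0, 0) = (0, −16, −28).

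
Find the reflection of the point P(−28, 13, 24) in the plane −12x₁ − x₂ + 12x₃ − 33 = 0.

n = (−12, −1, 12), |n|² = 289, n·P − 33 = 578, so t = 578/289 = 2.
Foot F = P − 2·n = (−4, 15, 0); the reflection is 2F − P = (20, 17, −24).

(20, 17, -24)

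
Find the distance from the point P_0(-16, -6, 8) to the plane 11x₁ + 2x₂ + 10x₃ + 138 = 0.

2

Normal vector n = (11, 2, 10), and n·(-16, -6, 8) - (-138) = 30.
|n| = √(121 + 4 + 100) = 15, so the distance is |30|/15 = 2.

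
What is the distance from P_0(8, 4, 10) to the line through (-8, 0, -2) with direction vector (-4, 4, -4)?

4√14

Direction vector d = (-4, 4, -4).
AP = (16, 4, 12); AP·d = -96, |AP|² = 416, |d|² = 48.
distance² = |AP|² − (AP·d)²/|d|² = 416 − 9216/48 = 224, so the distance is 4√14.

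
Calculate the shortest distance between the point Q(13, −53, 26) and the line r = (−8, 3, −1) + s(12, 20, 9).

Direction vector d = (12, 20, 9).
AP = (21, −56, 27), and AP × d = (−1044, 135, 1092).
|AP × d|² = 2300625 and |d|² = 625, so the distance is √(2300625/625) = √3681 = 3√409.

3√409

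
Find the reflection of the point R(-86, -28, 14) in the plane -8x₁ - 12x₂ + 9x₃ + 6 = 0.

(-22, 68, -58)

With n = (-8, -12, 9), the signed offset is (n·R − (-6))/|n|² = 1156/289 = 4.
R' = R − 2t·n = (-86, -28, 14) − 8·(-8, -12, 9) = (-22, 68, -58).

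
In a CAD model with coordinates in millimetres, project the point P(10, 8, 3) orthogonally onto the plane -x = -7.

(7, 8, 3)

The perpendicular from P has direction n = (-1, 0, 0): r = (10, 8, 3) + t(-1, 0, 0).
Substitute into the plane: n·(P + tn) = -7 gives -10 + 1t = -7, so t = 3.
Foot = (10, 8, 3) + 3·(-1, 0, 0) = (7, 8, 3).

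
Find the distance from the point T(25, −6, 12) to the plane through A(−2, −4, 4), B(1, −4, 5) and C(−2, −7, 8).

11/√26

AB = (3, 0, 1) and AC = (0, −3, 4), so a normal is n = AB × AC = (3, −12, −9).
Then n·(25, −6, 12) − 6 = 33.
|n| = √(9 + 144 + 81) = 3√26, so the distance is |33|/(3√26) = 11/√26.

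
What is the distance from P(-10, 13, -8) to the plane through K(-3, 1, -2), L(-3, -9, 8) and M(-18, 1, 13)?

KL = (0, -10, 10) and KM = (-15, 0, 15), so a normal is n = KL × KM = (-150, -150, -150).
Then n·(-10, 13, -8) - 600 = 150.
|n| = √(22500 + 22500 + 22500) = 150√3, so the distance is |150|/(150√3) = 1/√3.

√3/3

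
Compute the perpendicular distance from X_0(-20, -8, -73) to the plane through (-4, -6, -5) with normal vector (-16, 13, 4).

The plane has equation n·(r − (-4, -6, -5)) = 0, i.e. n·r = -34.
d = |(-16)·(-20) + 13·(-8) + 4·(-73) − (-34)| / √(256 + 169 + 16) = |-42| / 21 = 2.

2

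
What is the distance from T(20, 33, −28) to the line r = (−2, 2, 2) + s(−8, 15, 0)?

2√514

Direction vector d = (−8, 15, 0).
AP = (22, 31, −30), and AP × d = (450, 240, 578).
|AP × d|² = 594184 and |d|² = 289, so the distance is √(594184/289) = √2056 = 2√514.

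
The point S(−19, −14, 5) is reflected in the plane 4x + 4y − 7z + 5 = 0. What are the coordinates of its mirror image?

With n = (4, 4, −7), the signed offset is (n·S − (-5))/|n|² = -162/81 = -2.
S' = S − 2t·n = (−19, −14, 5) − (-4)·(4, 4, −7) = (−3, 2, −23).

(-3, 2, -23)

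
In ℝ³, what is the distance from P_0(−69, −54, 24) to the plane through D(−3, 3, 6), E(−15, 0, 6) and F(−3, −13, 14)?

DE = (−12, −3, 0) and DF = (0, −16, 8), so a normal is n = DE × DF = (−24, 96, 192).
Then n·(−69, −54, 24) − 1512 = −432.
|n| = √(576 + 9216 + 36864) = 216, so the distance is |-432|/216 = 2.

2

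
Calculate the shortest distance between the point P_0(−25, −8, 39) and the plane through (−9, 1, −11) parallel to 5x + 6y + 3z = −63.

Parallel planes share the normal n = (5, 6, 3); since (−9, 1, −11) lies on the plane, its equation is 5x + 6y + 3z = -72.
Then n·(−25, −8, 39) − (−72) = 16.
|n| = √(25 + 36 + 9) = √70, so the distance is |16|/√70 = 16/√70.

16/√70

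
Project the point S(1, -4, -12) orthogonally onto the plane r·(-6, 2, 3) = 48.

The perpendicular from S has direction n = (-6, 2, 3): r = (1, -4, -12) + λ(-6, 2, 3).
Substitute into the plane: n·(S + λn) = 48 gives -50 + 49λ = 48, so λ = 2.
Foot = (1, -4, -12) + 2·(-6, 2, 3) = (-11, 0, -6).

(-11, 0, -6)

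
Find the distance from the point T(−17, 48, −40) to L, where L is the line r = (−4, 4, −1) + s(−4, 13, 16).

7√74

Direction vector d = (−4, 13, 16).
AP = (−13, 44, −39); AP·d = 0, |AP|² = 3626, |d|² = 441.
distance² = |AP|² − (AP·d)²/|d|² = 3626 − 0/441 = 3626, so the distance is 7√74.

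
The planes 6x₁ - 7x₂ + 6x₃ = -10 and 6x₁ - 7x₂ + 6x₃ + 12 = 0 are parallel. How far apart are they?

2/11

Both planes have normal n = (6, -7, 6), |n| = 11. Any point on the first plane is at distance |(-12) − (-10)|/|n| = 2/11 from the second.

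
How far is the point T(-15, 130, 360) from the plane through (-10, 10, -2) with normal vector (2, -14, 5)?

8

The plane has equation n·(r − (-10, 10, -2)) = 0, i.e. n·r = -170.
Then n·(-15, 130, 360) - (-170) = 120.
|n| = √(4 + 196 + 25) = 15, so the distance is |120|/15 = 8.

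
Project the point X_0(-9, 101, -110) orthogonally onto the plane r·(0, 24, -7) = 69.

(-9, -19, -75)

The perpendicular from X_0 has direction n = (0, 24, -7): r = (-9, 101, -110) + λ(0, 24, -7).
Substitute into the plane: n·(X_0 + λn) = 69 gives 3194 + 625λ = 69, so λ = -5.
Foot = (-9, 101, -110) + (-5)·(0, 24, -7) = (-9, -19, -75).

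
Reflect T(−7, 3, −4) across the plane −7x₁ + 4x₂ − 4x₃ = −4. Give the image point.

(7, -5, 4)

n = (−7, 4, −4), |n|² = 81, n·T − (-4) = 81, so t = 81/81 = 1.
Foot F = T − 1·n = (0, −1, 0); the reflection is 2F − T = (7, −5, 4).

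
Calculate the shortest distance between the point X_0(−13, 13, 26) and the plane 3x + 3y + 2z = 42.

n = (3, 3, 2); n·P − 42 = 10; |n| = √22; distance = 10/√22.

10/√22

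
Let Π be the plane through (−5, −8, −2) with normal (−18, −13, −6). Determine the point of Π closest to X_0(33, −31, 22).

(15, -44, 16)

n = (−18, −13, −6), |n|² = 529, and n·X_0 − 206 = -529.
t = -529/529 = -1, so the foot is X_0 − t·n = (33, −31, 22) − (-1)·(−18, −13, −6) = (15, −44, 16).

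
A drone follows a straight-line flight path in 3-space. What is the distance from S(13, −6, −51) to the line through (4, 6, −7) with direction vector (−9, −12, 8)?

12√13

Direction vector d = (−9, −12, 8).
AP = (9, −12, −44); AP·d = -289, |AP|² = 2161, |d|² = 289.
distance² = |AP|² − (AP·d)²/|d|² = 2161 − 83521/289 = 1872, so the distance is 12√13.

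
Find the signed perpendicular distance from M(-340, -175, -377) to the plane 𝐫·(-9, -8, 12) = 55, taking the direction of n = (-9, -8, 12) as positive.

-7

n·M − 55 = -119.
|n| = 17, so the signed distance is -119/17 = -7.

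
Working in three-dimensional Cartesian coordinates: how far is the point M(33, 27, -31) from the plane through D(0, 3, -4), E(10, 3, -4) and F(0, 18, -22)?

DE = (10, 0, 0) and DF = (0, 15, -18), so a normal is n = DE × DF = (0, 180, 150).
Then n·(33, 27, -31) - (-60) = 270.
|n| = √(0 + 32400 + 22500) = 30√61, so the distance is |270|/(30√61) = 9/√61.

9√61/61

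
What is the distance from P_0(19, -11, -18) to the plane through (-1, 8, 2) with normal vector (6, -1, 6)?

19√73/73

The plane has equation n·(r − (-1, 8, 2)) = 0, i.e. n·r = -2.
Then n·(19, -11, -18) - (-2) = 19.
|n| = √(36 + 1 + 36) = √73, so the distance is |19|/√73 = 19√73/73.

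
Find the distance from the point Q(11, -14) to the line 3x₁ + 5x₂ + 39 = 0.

2/√34

The normal to the line is n = (3, 5) with |n| = √34.
|n·Q − (-39)| = |-37 − (-39)| = 2, so the distance is 2/√34.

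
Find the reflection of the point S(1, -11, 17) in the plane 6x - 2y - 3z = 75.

With n = (6, -2, -3), the signed offset is (n·S − 75)/|n|² = -98/49 = -2.
S' = S − 2t·n = (1, -11, 17) − (-4)·(6, -2, -3) = (25, -19, 5).

(25, -19, 5)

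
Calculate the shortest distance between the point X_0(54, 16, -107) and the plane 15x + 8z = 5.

n = (15, 0, 8); n·P − 5 = -51; |n| = 17; distance = 51/17 = 3.

3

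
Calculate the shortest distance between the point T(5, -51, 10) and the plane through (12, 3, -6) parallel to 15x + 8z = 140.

23/17

Parallel planes share the normal n = (15, 0, 8); since (12, 3, -6) lies on the plane, its equation is 15x + 8z = 132.
Then n·(5, -51, 10) - 132 = 23.
|n| = √(225 + 0 + 64) = 17, so the distance is |23|/17 = 23/17.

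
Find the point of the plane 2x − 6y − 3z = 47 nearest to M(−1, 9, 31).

n = (2, −6, −3), |n|² = 49, and n·M − 47 = -196.
t = -196/49 = -4, so the foot is M − t·n = (−1, 9, 31) − (-4)·(2, −6, −3) = (7, −15, 19).

(7, -15, 19)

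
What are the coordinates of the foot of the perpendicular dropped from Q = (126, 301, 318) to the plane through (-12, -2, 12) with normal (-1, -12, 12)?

(2136/17, 5045/17, 5478/17)

The perpendicular from Q has direction n = (-1, -12, 12): r = (126, 301, 318) + t(-1, -12, 12).
Substitute into the plane: n·(Q + tn) = 180 gives 78 + 289t = 180, so t = 6/17.
Foot = (126, 301, 318) + (6/17)·(-1, -12, 12) = (2136/17, 5045/17, 5478/17).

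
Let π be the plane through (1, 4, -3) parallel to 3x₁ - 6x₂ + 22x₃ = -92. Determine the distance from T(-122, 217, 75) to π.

3

Parallel planes share the normal n = (3, -6, 22); since (1, 4, -3) lies on the plane, its equation is 3x₁ - 6x₂ + 22x₃ = -87.
n = (3, -6, 22); n·P − (-87) = 69; |n| = 23; distance = 69/23 = 3.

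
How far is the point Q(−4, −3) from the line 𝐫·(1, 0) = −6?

The normal to the line is n = (1, 0) with |n| = 1.
|n·Q − (-6)| = |-4 − (-6)| = 2, so the distance is 2/1 = 2.

2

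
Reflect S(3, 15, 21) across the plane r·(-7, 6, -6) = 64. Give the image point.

(-11, 27, 9)

With n = (-7, 6, -6), the signed offset is (n·S − 64)/|n|² = -121/121 = -1.
S' = S − 2t·n = (3, 15, 21) − (-2)·(-7, 6, -6) = (-11, 27, 9).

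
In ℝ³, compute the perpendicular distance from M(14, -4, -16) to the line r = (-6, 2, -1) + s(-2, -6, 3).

6√17

Direction vector d = (-2, -6, 3).
AP = (20, -6, -15); AP·d = -49, |AP|² = 661, |d|² = 49.
distance² = |AP|² − (AP·d)²/|d|² = 661 − 2401/49 = 612, so the distance is 6√17.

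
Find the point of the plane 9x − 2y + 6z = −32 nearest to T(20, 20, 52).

The perpendicular from T has direction n = (9, −2, 6): r = (20, 20, 52) + λ(9, −2, 6).
Substitute into the plane: n·(T + λn) = -32 gives 452 + 121λ = -32, so λ = -4.
Foot = (20, 20, 52) + (-4)·(9, −2, 6) = (−16, 28, 28).

(-16, 28, 28)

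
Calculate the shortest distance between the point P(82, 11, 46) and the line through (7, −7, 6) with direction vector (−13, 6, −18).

Direction vector d = (−13, 6, −18).
AP = (75, 18, 40), and AP × d = (−564, 830, 684).
|AP × d|² = 1474852 and |d|² = 529, so the distance is √(1474852/529) = √2788 = 2√697.

2√697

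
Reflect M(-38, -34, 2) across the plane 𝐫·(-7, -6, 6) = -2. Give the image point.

With n = (-7, -6, 6), the signed offset is (n·M − (-2))/|n|² = 484/121 = 4.
M' = M − 2t·n = (-38, -34, 2) − 8·(-7, -6, 6) = (18, 14, -46).

(18, 14, -46)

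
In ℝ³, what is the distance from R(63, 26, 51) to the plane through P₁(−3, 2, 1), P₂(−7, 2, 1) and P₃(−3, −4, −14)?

P₁P₂ = (−4, 0, 0) and P₁P₃ = (0, −6, −15), so a normal is n = P₁P₂ × P₁P₃ = (0, −60, 24).
n = (0, −60, 24); n·P − (-96) = -240; |n| = 12√29; distance = 240/(12√29) = 20/√29.

20√29/29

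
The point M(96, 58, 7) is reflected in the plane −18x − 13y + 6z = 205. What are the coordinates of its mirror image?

(-84, -72, 67)

n = (−18, −13, 6), |n|² = 529, n·M − 205 = -2645, so t = -2645/529 = -5.
Foot F = M − (-5)·n = (6, −7, 37); the reflection is 2F − M = (−84, −72, 67).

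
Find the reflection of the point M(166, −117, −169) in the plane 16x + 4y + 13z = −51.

(3422/21, -2473/21, -3601/21)

n = (16, 4, 13), |n|² = 441, n·M − (-51) = 42, so t = 42/441 = 2/21.
Foot F = M − (2/21)·n = (3454/21, −2465/21, −3575/21); the reflection is 2F − M = (3422/21, −2473/21, −3601/21).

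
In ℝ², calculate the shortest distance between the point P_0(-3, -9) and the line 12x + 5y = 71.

The normal to the line is n = (12, 5) with |n| = 13.
|n·P_0 − 71| = |-81 − 71| = 152, so the distance is 152/13.

152/13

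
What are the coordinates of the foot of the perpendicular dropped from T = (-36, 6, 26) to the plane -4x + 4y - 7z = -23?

The perpendicular from T has direction n = (-4, 4, -7): r = (-36, 6, 26) + λ(-4, 4, -7).
Substitute into the plane: n·(T + λn) = -23 gives -14 + 81λ = -23, so λ = -1/9.
Foot = (-36, 6, 26) + (-1/9)·(-4, 4, -7) = (-320/9, 50/9, 241/9).

(-320/9, 50/9, 241/9)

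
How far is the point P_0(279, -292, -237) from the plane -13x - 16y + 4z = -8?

Normal vector n = (-13, -16, 4), and n·(279, -292, -237) - (-8) = 105.
|n| = √(169 + 256 + 16) = 21, so the distance is |105|/21 = 5.

5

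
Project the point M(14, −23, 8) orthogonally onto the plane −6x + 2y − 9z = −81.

n = (−6, 2, −9), |n|² = 121, and n·M − (-81) = -121.
t = -121/121 = -1, so the foot is M − t·n = (14, −23, 8) − (-1)·(−6, 2, −9) = (8, −21, −1).

(8, -21, -1)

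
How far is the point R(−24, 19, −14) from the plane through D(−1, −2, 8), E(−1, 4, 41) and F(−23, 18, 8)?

3

DE = (0, 6, 33) and DF = (−22, 20, 0), so a normal is n = DE × DF = (−660, −726, 132).
d = |(-660)·(-24) + (-726)·19 + 132·(-14) − 3168| / √(435600 + 527076 + 17424) = |-2970| / 990 = 3.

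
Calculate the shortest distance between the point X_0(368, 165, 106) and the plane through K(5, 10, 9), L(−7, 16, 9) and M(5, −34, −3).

5

KL = (−12, 6, 0) and KM = (0, −44, −12), so a normal is n = KL × KM = (−72, −144, 528).
Then n·(368, 165, 106) − 2952 = 2760.
|n| = √(5184 + 20736 + 278784) = 552, so the distance is |2760|/552 = 5.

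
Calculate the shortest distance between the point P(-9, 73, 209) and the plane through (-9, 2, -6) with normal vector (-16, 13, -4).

The plane has equation n·(r − (-9, 2, -6)) = 0, i.e. n·r = 194.
Then n·(-9, 73, 209) - 194 = 63.
|n| = √(256 + 169 + 16) = 21, so the distance is |63|/21 = 3.

3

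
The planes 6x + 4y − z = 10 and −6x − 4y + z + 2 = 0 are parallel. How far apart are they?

Divide the second equation by -1 to match normals: 6x + 4y − z = 2.
With common normal n = (6, 4, −1) (|n| = √53), the distance is |10 − 2|/|n| = 8/√53.

8√53/53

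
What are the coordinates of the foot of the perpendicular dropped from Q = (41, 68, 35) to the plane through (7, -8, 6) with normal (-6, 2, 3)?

The perpendicular from Q has direction n = (-6, 2, 3): r = (41, 68, 35) + t(-6, 2, 3).
Substitute into the plane: n·(Q + tn) = -40 gives -5 + 49t = -40, so t = -5/7.
Foot = (41, 68, 35) + (-5/7)·(-6, 2, 3) = (317/7, 466/7, 230/7).

(317/7, 466/7, 230/7)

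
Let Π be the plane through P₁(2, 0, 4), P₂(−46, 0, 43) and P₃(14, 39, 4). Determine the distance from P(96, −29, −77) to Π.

P₁P₂ = (−48, 0, 39) and P₁P₃ = (12, 39, 0), so a normal is n = P₁P₂ × P₁P₃ = (−1521, 468, −1872).
d = |(-1521)·96 + 468·(-29) + (-1872)·(-77) − (-10530)| / √(2313441 + 219024 + 3504384) = |-4914| / 2457 = 2.

2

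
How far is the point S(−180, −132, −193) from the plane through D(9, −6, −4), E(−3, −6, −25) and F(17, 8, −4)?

7

DE = (−12, 0, −21) and DF = (8, 14, 0), so a normal is n = DE × DF = (294, −168, −168).
n = (294, −168, −168); n·P − 4326 = -2646; |n| = 378; distance = 2646/378 = 7.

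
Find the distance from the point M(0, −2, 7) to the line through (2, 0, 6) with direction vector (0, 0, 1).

2√2

Direction vector d = (0, 0, 1).
AP = (−2, −2, 1); AP·d = 1, |AP|² = 9, |d|² = 1.
distance² = |AP|² − (AP·d)²/|d|² = 9 − 1/1 = 8, so the distance is 2√2.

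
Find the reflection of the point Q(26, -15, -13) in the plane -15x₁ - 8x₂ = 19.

(-4, -31, -13)

n = (-15, -8, 0), |n|² = 289, n·Q − 19 = -289, so t = -289/289 = -1.
Foot F = Q − (-1)·n = (11, -23, -13); the reflection is 2F − Q = (-4, -31, -13).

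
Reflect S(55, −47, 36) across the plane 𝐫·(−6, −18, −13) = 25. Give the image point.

n = (−6, −18, −13), |n|² = 529, n·S − 25 = 23, so t = 23/529 = 1/23.
Foot F = S − (1/23)·n = (1271/23, −1063/23, 841/23); the reflection is 2F − S = (1277/23, −1045/23, 854/23).

(1277/23, -1045/23, 854/23)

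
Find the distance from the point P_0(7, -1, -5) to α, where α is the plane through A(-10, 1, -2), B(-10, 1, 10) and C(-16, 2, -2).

AB = (0, 0, 12) and AC = (-6, 1, 0), so a normal is n = AB × AC = (-12, -72, 0).
n = (-12, -72, 0); n·P − 48 = -60; |n| = 12√37; distance = 60/(12√37) = 5/√37.

5/√37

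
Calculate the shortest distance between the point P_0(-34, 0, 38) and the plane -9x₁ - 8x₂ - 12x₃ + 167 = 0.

Normal vector n = (-9, -8, -12), and n·(-34, 0, 38) - (-167) = 17.
|n| = √(81 + 64 + 144) = 17, so the distance is |17|/17 = 1.

1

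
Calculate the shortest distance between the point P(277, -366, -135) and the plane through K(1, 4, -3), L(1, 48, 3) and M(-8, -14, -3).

KL = (0, 44, 6) and KM = (-9, -18, 0), so a normal is n = KL × KM = (108, -54, 396).
Then n·(277, -366, -135) - (-1296) = -2484.
|n| = √(11664 + 2916 + 156816) = 414, so the distance is |-2484|/414 = 6.

6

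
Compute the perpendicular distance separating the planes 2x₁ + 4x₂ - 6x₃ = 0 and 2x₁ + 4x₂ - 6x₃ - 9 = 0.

Both planes have normal n = (2, 4, -6), |n| = 2√14. Any point on the first plane is at distance |9 − 0|/|n| = 9/(2√14) = 9√14/28 from the second.

9/(2√14)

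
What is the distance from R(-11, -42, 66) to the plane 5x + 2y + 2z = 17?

8√33/11

Normal vector n = (5, 2, 2), and n·(-11, -42, 66) - 17 = -24.
|n| = √(25 + 4 + 4) = √33, so the distance is |-24|/√33 = 24/√33.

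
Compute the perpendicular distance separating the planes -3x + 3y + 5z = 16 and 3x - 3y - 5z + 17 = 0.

Divide the second equation by -1 to match normals: -3x + 3y + 5z = 17.
Both planes have normal n = (-3, 3, 5), |n| = √43. Any point on the first plane is at distance |17 − 16|/|n| = 1/√43 = √43/43 from the second.

√43/43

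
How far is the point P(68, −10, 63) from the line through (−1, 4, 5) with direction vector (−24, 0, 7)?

√5821

Direction vector d = (−24, 0, 7).
AP = (69, −14, 58), and AP × d = (−98, −1875, −336).
|AP × d|² = 3638125 and |d|² = 625, so the distance is √(3638125/625) = √5821.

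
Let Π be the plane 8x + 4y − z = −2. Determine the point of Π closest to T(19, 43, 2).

n = (8, 4, −1), |n|² = 81, and n·T − (-2) = 324.
t = 324/81 = 4, so the foot is T − t·n = (19, 43, 2) − 4·(8, 4, −1) = (−13, 27, 6).

(-13, 27, 6)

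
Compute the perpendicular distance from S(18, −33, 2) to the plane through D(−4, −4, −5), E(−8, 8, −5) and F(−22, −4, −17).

DE = (−4, 12, 0) and DF = (−18, 0, −12), so a normal is n = DE × DF = (−144, −48, 216).
Then n·(18, −33, 2) − (−312) = −264.
|n| = √(20736 + 2304 + 46656) = 264, so the distance is |-264|/264 = 1.

1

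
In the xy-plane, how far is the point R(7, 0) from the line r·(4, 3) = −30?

The normal to the line is n = (4, 3) with |n| = 5.
|n·R − (-30)| = |28 − (-30)| = 58, so the distance is 58/5.

58/5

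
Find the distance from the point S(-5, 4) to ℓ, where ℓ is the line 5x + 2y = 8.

d = |5·(-5) + 2·4 − 8| / √(25 + 4) = |-25|/√29 = 25/√29.

25/√29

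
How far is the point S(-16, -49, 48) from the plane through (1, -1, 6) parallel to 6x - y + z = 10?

Parallel planes share the normal n = (6, -1, 1); since (1, -1, 6) lies on the plane, its equation is 6x - y + z = 13.
n = (6, -1, 1); n·P − 13 = -12; |n| = √38; distance = 12/√38 = 6√38/19.

6√38/19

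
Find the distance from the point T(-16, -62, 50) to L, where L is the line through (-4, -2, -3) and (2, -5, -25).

3√493

A direction vector is d = (6, -3, -22).
AP = (-12, -60, 53), and AP × d = (1479, 54, 396).
|AP × d|² = 2347173 and |d|² = 529, so the distance is √(2347173/529) = √4437 = 3√493.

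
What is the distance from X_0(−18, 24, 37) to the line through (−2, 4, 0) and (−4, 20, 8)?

27

A direction vector is d = (−2, 16, 8).
AP = (−16, 20, 37), and AP × d = (−432, 54, −216).
|AP × d|² = 236196 and |d|² = 324, so the distance is √(236196/324) = √729 = 27.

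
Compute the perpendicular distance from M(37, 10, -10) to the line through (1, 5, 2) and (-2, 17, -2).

√1465

A direction vector is d = (-3, 12, -4).
AP = (36, 5, -12); AP·d = 0, |AP|² = 1465, |d|² = 169.
distance² = |AP|² − (AP·d)²/|d|² = 1465 − 0/169 = 1465, so the distance is √1465.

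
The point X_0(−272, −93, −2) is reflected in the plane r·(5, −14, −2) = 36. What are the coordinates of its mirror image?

n = (5, −14, −2), |n|² = 225, n·X_0 − 36 = -90, so t = -90/225 = -2/5.
Foot F = X_0 − (-2/5)·n = (−270, −493/5, −14/5); the reflection is 2F − X_0 = (−268, −521/5, −18/5).

(-268, -521/5, -18/5)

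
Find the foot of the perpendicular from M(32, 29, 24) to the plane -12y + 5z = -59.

(32, 17, 29)

The perpendicular from M has direction n = (0, -12, 5): r = (32, 29, 24) + μ(0, -12, 5).
Substitute into the plane: n·(M + μn) = -59 gives -228 + 169μ = -59, so μ = 1.
Foot = (32, 29, 24) + 1·(0, -12, 5) = (32, 17, 29).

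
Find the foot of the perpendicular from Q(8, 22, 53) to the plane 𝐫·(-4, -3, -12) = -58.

The perpendicular from Q has direction n = (-4, -3, -12): r = (8, 22, 53) + μ(-4, -3, -12).
Substitute into the plane: n·(Q + μn) = -58 gives -734 + 169μ = -58, so μ = 4.
Foot = (8, 22, 53) + 4·(-4, -3, -12) = (-8, 10, 5).

(-8, 10, 5)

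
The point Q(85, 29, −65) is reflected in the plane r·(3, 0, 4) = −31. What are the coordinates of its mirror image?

(1969/25, 29, -1833/25)

With n = (3, 0, 4), the signed offset is (n·Q − (-31))/|n|² = 26/25.
Q' = Q − 2t·n = (85, 29, −65) − (52/25)·(3, 0, 4) = (1969/25, 29, −1833/25).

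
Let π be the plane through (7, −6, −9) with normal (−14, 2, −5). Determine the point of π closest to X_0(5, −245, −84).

(1/3, -733/3, -257/3)

n = (−14, 2, −5), |n|² = 225, and n·X_0 − (-65) = -75.
t = -75/225 = -1/3, so the foot is X_0 − t·n = (5, −245, −84) − (-1/3)·(−14, 2, −5) = (1/3, −733/3, −257/3).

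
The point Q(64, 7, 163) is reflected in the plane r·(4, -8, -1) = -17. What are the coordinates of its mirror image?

(176/3, 53/3, 493/3)

With n = (4, -8, -1), the signed offset is (n·Q − (-17))/|n|² = 54/81 = 2/3.
Q' = Q − 2t·n = (64, 7, 163) − (4/3)·(4, -8, -1) = (176/3, 53/3, 493/3).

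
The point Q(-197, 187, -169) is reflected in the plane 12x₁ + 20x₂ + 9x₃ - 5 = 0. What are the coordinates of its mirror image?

n = (12, 20, 9), |n|² = 625, n·Q − 5 = -150, so t = -150/625 = -6/25.
Foot F = Q − (-6/25)·n = (-4853/25, 959/5, -4171/25); the reflection is 2F − Q = (-4781/25, 983/5, -4117/25).

(-4781/25, 983/5, -4117/25)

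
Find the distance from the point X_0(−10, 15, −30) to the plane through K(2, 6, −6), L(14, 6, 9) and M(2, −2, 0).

KL = (12, 0, 15) and KM = (0, −8, 6), so a normal is n = KL × KM = (120, −72, −96).
n = (120, −72, −96); n·P − 384 = 216; |n| = 120√2; distance = 216/(120√2) = 9/(5√2).

9/(5√2)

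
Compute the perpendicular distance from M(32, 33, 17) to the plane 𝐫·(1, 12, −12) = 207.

1

n = (1, 12, −12); n·P − 207 = 17; |n| = 17; distance = 17/17 = 1.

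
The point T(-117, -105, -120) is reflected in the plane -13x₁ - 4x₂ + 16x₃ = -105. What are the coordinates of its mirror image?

(-767/7, -719/7, -904/7)

With n = (-13, -4, 16), the signed offset is (n·T − (-105))/|n|² = 126/441 = 2/7.
T' = T − 2t·n = (-117, -105, -120) − (4/7)·(-13, -4, 16) = (-767/7, -719/7, -904/7).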